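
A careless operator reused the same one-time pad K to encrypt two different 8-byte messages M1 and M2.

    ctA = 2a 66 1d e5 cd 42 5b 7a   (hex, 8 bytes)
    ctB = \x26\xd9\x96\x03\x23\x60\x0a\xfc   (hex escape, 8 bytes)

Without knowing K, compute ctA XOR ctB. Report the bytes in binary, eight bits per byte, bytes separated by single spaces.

00001100 10111111 10001011 11100110 11101110 00100010 01010001 10000110

ctA ⊕ ctB = (M1 ⊕ K) ⊕ (M2 ⊕ K) = M1 ⊕ M2 — the shared key cancels under XOR.
00101010 ^ 00100110 = 00001100
01100110 ^ 11011001 = 10111111
00011101 ^ 10010110 = 10001011
11100101 ^ 00000011 = 11100110
11001101 ^ 00100011 = 11101110
01000010 ^ 01100000 = 00100010
01011011 ^ 00001010 = 01010001
01111010 ^ 11111100 = 10000110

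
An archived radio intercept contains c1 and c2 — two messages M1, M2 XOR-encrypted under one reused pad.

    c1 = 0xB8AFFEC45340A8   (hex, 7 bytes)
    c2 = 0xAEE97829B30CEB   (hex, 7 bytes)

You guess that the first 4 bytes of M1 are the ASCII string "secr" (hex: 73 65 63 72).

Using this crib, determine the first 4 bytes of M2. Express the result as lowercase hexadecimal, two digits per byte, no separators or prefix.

6523e59f

First, c1 ⊕ c2 = (M1 ⊕ K) ⊕ (M2 ⊕ K) = M1 ⊕ M2, so the key drops out. Then M2 = (M1 ⊕ M2) ⊕ M1 over the first 4 bytes.
byte 0: (b8 xor ae) xor 73 = 16 xor 73 = 65
byte 1: (af xor e9) xor 65 = 46 xor 65 = 23
byte 2: (fe xor 78) xor 63 = 86 xor 63 = e5
byte 3: (c4 xor 29) xor 72 = ed xor 72 = 9f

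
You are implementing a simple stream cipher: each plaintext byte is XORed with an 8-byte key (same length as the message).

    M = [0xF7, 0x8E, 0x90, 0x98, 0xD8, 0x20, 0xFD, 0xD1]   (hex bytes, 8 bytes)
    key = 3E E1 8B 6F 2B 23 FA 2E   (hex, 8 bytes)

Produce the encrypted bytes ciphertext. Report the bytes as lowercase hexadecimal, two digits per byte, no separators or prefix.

c96f1bf7f30307ff

byte 0: f7 ⊕ 3e = c9
byte 1: 8e ⊕ e1 = 6f
byte 2: 90 ⊕ 8b = 1b
byte 3: 98 ⊕ 6f = f7
byte 4: d8 ⊕ 2b = f3
byte 5: 20 ⊕ 23 = 03
byte 6: fd ⊕ fa = 07
byte 7: d1 ⊕ 2e = ff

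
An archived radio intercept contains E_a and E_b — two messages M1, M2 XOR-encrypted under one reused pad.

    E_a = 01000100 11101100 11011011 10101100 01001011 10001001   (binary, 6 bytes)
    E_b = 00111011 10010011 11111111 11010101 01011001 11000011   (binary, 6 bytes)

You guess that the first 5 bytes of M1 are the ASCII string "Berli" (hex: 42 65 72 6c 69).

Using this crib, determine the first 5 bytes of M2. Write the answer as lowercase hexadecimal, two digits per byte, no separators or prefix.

First, E_a ⊕ E_b = (M1 ⊕ K) ⊕ (M2 ⊕ K) = M1 ⊕ M2, so the key drops out. Then M2 = (M1 ⊕ M2) ⊕ M1 over the first 5 bytes.
byte 0: (44 ^ 3b) ^ 42 = 7f ^ 42 = 3d
byte 1: (ec ^ 93) ^ 65 = 7f ^ 65 = 1a
byte 2: (db ^ ff) ^ 72 = 24 ^ 72 = 56
byte 3: (ac ^ d5) ^ 6c = 79 ^ 6c = 15
byte 4: (4b ^ 59) ^ 69 = 12 ^ 69 = 7b

3d1a56157b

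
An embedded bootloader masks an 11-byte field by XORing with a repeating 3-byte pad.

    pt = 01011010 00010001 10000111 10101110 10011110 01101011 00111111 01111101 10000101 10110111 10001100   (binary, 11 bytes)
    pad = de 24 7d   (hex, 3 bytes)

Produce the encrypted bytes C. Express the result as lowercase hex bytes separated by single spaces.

The 3-byte key repeats, so the effective keystream is de 24 7d de 24 7d de 24 7d de 24.
byte 0:  90 xor 222 = 132
byte 1:  17 xor  36 =  53
byte 2: 135 xor 125 = 250
byte 3: 174 xor 222 = 112
byte 4: 158 xor  36 = 186
byte 5: 107 xor 125 =  22
byte 6:  63 xor 222 = 225
byte 7: 125 xor  36 =  89
byte 8: 133 xor 125 = 248
byte 9: 183 xor 222 = 105
byte 10: 140 xor  36 = 168

84 35 fa 70 ba 16 e1 59 f8 69 a8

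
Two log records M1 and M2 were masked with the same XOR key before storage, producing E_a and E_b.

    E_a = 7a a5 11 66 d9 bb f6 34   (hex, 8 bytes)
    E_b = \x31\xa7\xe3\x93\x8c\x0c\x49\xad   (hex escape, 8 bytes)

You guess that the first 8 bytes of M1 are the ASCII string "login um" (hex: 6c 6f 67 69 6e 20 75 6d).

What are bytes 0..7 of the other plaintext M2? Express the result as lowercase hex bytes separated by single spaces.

27 6d 95 9c 3b 97 ca f4

First, E_a ⊕ E_b = (M1 ⊕ K) ⊕ (M2 ⊕ K) = M1 ⊕ M2, so the key drops out. Then M2 = (M1 ⊕ M2) ⊕ M1 over the first 8 bytes.
byte 0: (7a ^ 31) ^ 6c = 4b ^ 6c = 27
byte 1: (a5 ^ a7) ^ 6f = 02 ^ 6f = 6d
byte 2: (11 ^ e3) ^ 67 = f2 ^ 67 = 95
byte 3: (66 ^ 93) ^ 69 = f5 ^ 69 = 9c
byte 4: (d9 ^ 8c) ^ 6e = 55 ^ 6e = 3b
byte 5: (bb ^ 0c) ^ 20 = b7 ^ 20 = 97
byte 6: (f6 ^ 49) ^ 75 = bf ^ 75 = ca
byte 7: (34 ^ ad) ^ 6d = 99 ^ 6d = f4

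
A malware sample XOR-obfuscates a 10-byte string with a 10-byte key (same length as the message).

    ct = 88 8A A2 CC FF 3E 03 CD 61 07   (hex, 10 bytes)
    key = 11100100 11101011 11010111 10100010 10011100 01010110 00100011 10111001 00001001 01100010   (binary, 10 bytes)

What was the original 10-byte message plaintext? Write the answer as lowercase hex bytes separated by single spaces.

6c 61 75 6e 63 68 20 74 68 65

byte 0: 10001000 ^ 11100100 = 01101100
byte 1: 10001010 ^ 11101011 = 01100001
byte 2: 10100010 ^ 11010111 = 01110101
byte 3: 11001100 ^ 10100010 = 01101110
byte 4: 11111111 ^ 10011100 = 01100011
byte 5: 00111110 ^ 01010110 = 01101000
byte 6: 00000011 ^ 00100011 = 00100000
byte 7: 11001101 ^ 10111001 = 01110100
byte 8: 01100001 ^ 00001001 = 01101000
byte 9: 00000111 ^ 01100010 = 01100101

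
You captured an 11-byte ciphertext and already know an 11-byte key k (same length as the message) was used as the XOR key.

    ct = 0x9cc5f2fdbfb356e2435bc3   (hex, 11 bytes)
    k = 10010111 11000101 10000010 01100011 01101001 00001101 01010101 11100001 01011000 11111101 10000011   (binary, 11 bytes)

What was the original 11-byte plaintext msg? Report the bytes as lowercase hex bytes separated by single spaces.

0b 00 70 9e d6 be 03 03 1b a6 40

XOR is its own inverse, so applying the key byte-wise gives the result directly.
9c xor 97 = 0b
c5 xor c5 = 00
f2 xor 82 = 70
fd xor 63 = 9e
bf xor 69 = d6
b3 xor 0d = be
56 xor 55 = 03
e2 xor e1 = 03
43 xor 58 = 1b
5b xor fd = a6
c3 xor 83 = 40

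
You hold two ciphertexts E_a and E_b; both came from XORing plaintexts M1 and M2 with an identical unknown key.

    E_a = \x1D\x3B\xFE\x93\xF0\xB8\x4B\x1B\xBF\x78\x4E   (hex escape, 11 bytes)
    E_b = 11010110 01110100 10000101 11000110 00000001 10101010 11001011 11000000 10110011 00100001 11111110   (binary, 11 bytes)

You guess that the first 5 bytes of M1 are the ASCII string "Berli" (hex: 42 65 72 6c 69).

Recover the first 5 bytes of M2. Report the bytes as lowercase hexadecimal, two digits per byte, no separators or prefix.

First, E_a ⊕ E_b = (M1 ⊕ K) ⊕ (M2 ⊕ K) = M1 ⊕ M2, so the key drops out. Then M2 = (M1 ⊕ M2) ⊕ M1 over the first 5 bytes.
byte 0: (1d XOR d6) XOR 42 = cb XOR 42 = 89
byte 1: (3b XOR 74) XOR 65 = 4f XOR 65 = 2a
byte 2: (fe XOR 85) XOR 72 = 7b XOR 72 = 09
byte 3: (93 XOR c6) XOR 6c = 55 XOR 6c = 39
byte 4: (f0 XOR 01) XOR 69 = f1 XOR 69 = 98

892a093998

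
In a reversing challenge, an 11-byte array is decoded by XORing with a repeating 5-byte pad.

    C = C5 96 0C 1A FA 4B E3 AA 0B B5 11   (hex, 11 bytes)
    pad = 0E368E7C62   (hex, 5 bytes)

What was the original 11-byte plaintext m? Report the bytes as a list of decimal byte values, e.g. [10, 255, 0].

The 5-byte key repeats, so the effective keystream is 0e 36 8e 7c 62 0e 36 8e 7c 62 0e.
byte 0: c5 ⊕ 0e = cb
byte 1: 96 ⊕ 36 = a0
byte 2: 0c ⊕ 8e = 82
byte 3: 1a ⊕ 7c = 66
byte 4: fa ⊕ 62 = 98
byte 5: 4b ⊕ 0e = 45
byte 6: e3 ⊕ 36 = d5
byte 7: aa ⊕ 8e = 24
byte 8: 0b ⊕ 7c = 77
byte 9: b5 ⊕ 62 = d7
byte 10: 11 ⊕ 0e = 1f

[203, 160, 130, 102, 152, 69, 213, 36, 119, 215, 31]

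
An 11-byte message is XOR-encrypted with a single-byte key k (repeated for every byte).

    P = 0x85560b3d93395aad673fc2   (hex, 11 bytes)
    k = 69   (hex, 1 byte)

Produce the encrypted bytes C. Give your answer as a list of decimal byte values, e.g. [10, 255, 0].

[236, 63, 98, 84, 250, 80, 51, 196, 14, 86, 171]

The 1-byte key repeats, so the effective keystream is 69 69 69 69 69 69 69 69 69 69 69.
byte 0: 10000101 ^ 01101001 = 11101100
byte 1: 01010110 ^ 01101001 = 00111111
byte 2: 00001011 ^ 01101001 = 01100010
byte 3: 00111101 ^ 01101001 = 01010100
byte 4: 10010011 ^ 01101001 = 11111010
byte 5: 00111001 ^ 01101001 = 01010000
byte 6: 01011010 ^ 01101001 = 00110011
byte 7: 10101101 ^ 01101001 = 11000100
byte 8: 01100111 ^ 01101001 = 00001110
byte 9: 00111111 ^ 01101001 = 01010110
byte 10: 11000010 ^ 01101001 = 10101011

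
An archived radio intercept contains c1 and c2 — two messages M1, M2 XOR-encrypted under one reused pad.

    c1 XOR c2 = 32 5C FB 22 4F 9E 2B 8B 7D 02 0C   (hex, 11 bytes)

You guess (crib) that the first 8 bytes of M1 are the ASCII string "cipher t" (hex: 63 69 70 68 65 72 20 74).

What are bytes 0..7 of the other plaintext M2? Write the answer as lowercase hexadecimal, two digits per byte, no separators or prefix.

Since c1 ⊕ c2 = M1 ⊕ M2, XORing with the guessed M1 bytes yields the corresponding M2 bytes: M2 = (c1 ⊕ c2) ⊕ M1.
32 XOR 63 = 51
5c XOR 69 = 35
fb XOR 70 = 8b
22 XOR 68 = 4a
4f XOR 65 = 2a
9e XOR 72 = ec
2b XOR 20 = 0b
8b XOR 74 = ff

51358b4a2aec0bff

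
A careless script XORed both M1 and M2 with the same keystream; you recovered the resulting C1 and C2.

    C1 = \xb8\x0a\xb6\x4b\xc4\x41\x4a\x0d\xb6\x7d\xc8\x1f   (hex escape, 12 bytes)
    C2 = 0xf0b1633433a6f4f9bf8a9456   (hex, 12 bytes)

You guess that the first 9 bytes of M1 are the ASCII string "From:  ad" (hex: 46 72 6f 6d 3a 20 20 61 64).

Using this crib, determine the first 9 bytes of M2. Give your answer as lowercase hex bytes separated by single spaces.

0e c9 ba 12 cd c7 9e 95 6d

First, C1 ⊕ C2 = (M1 ⊕ K) ⊕ (M2 ⊕ K) = M1 ⊕ M2, so the key drops out. Then M2 = (M1 ⊕ M2) ⊕ M1 over the first 9 bytes.
byte 0: (b8 xor f0) xor 46 = 48 xor 46 = 0e
byte 1: (0a xor b1) xor 72 = bb xor 72 = c9
byte 2: (b6 xor 63) xor 6f = d5 xor 6f = ba
byte 3: (4b xor 34) xor 6d = 7f xor 6d = 12
byte 4: (c4 xor 33) xor 3a = f7 xor 3a = cd
byte 5: (41 xor a6) xor 20 = e7 xor 20 = c7
byte 6: (4a xor f4) xor 20 = be xor 20 = 9e
byte 7: (0d xor f9) xor 61 = f4 xor 61 = 95
byte 8: (b6 xor bf) xor 64 = 09 xor 64 = 6d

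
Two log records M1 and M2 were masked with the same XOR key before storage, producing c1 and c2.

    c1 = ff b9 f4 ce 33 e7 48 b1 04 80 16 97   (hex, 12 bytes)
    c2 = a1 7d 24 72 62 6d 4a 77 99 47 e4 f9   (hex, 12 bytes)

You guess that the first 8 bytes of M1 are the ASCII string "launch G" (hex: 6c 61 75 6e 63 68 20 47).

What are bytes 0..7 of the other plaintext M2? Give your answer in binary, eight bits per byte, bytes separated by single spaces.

00110010 10100101 10100101 11010010 00110010 11100010 00100010 10000001

First, c1 ⊕ c2 = (M1 ⊕ K) ⊕ (M2 ⊕ K) = M1 ⊕ M2, so the key drops out. Then M2 = (M1 ⊕ M2) ⊕ M1 over the first 8 bytes.
byte 0: (ff XOR a1) XOR 6c = 5e XOR 6c = 32
byte 1: (b9 XOR 7d) XOR 61 = c4 XOR 61 = a5
byte 2: (f4 XOR 24) XOR 75 = d0 XOR 75 = a5
byte 3: (ce XOR 72) XOR 6e = bc XOR 6e = d2
byte 4: (33 XOR 62) XOR 63 = 51 XOR 63 = 32
byte 5: (e7 XOR 6d) XOR 68 = 8a XOR 68 = e2
byte 6: (48 XOR 4a) XOR 20 = 02 XOR 20 = 22
byte 7: (b1 XOR 77) XOR 47 = c6 XOR 47 = 81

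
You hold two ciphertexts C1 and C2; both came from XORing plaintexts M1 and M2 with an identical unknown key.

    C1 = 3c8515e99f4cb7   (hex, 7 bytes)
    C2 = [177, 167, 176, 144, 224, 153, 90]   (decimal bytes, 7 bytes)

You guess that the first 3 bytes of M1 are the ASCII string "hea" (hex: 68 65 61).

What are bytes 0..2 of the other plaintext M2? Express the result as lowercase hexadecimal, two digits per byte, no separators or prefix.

e547c4

First, C1 ⊕ C2 = (M1 ⊕ K) ⊕ (M2 ⊕ K) = M1 ⊕ M2, so the key drops out. Then M2 = (M1 ⊕ M2) ⊕ M1 over the first 3 bytes.
byte 0: (3c ⊕ b1) ⊕ 68 = 8d ⊕ 68 = e5
byte 1: (85 ⊕ a7) ⊕ 65 = 22 ⊕ 65 = 47
byte 2: (15 ⊕ b0) ⊕ 61 = a5 ⊕ 61 = c4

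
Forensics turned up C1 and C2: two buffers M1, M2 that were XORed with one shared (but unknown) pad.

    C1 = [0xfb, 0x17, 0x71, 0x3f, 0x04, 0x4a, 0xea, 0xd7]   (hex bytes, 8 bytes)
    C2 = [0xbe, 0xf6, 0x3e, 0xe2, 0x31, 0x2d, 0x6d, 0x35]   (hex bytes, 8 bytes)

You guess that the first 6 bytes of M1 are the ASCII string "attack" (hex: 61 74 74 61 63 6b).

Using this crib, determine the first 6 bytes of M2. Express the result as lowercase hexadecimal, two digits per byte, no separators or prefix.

24953bbc560c

First, C1 ⊕ C2 = (M1 ⊕ K) ⊕ (M2 ⊕ K) = M1 ⊕ M2, so the key drops out. Then M2 = (M1 ⊕ M2) ⊕ M1 over the first 6 bytes.
byte 0: (fb xor be) xor 61 = 45 xor 61 = 24
byte 1: (17 xor f6) xor 74 = e1 xor 74 = 95
byte 2: (71 xor 3e) xor 74 = 4f xor 74 = 3b
byte 3: (3f xor e2) xor 61 = dd xor 61 = bc
byte 4: (04 xor 31) xor 63 = 35 xor 63 = 56
byte 5: (4a xor 2d) xor 6b = 67 xor 6b = 0c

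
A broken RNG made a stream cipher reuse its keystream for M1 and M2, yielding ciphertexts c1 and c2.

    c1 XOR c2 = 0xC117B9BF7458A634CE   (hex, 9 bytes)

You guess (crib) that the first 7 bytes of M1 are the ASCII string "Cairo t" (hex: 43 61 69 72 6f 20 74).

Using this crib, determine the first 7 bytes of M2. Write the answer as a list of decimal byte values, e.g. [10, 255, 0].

Since c1 ⊕ c2 = M1 ⊕ M2, XORing with the guessed M1 bytes yields the corresponding M2 bytes: M2 = (c1 ⊕ c2) ⊕ M1.
11000001 ⊕ 01000011 = 10000010
00010111 ⊕ 01100001 = 01110110
10111001 ⊕ 01101001 = 11010000
10111111 ⊕ 01110010 = 11001101
01110100 ⊕ 01101111 = 00011011
01011000 ⊕ 00100000 = 01111000
10100110 ⊕ 01110100 = 11010010

[130, 118, 208, 205, 27, 120, 210]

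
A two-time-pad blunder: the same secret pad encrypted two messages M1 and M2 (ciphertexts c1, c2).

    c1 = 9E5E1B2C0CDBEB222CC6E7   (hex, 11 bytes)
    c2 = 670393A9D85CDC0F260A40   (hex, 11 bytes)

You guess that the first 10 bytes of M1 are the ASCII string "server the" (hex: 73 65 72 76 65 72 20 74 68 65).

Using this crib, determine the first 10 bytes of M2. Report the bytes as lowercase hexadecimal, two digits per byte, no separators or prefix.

First, c1 ⊕ c2 = (M1 ⊕ K) ⊕ (M2 ⊕ K) = M1 ⊕ M2, so the key drops out. Then M2 = (M1 ⊕ M2) ⊕ M1 over the first 10 bytes.
byte 0: (9e ⊕ 67) ⊕ 73 = f9 ⊕ 73 = 8a
byte 1: (5e ⊕ 03) ⊕ 65 = 5d ⊕ 65 = 38
byte 2: (1b ⊕ 93) ⊕ 72 = 88 ⊕ 72 = fa
byte 3: (2c ⊕ a9) ⊕ 76 = 85 ⊕ 76 = f3
byte 4: (0c ⊕ d8) ⊕ 65 = d4 ⊕ 65 = b1
byte 5: (db ⊕ 5c) ⊕ 72 = 87 ⊕ 72 = f5
byte 6: (eb ⊕ dc) ⊕ 20 = 37 ⊕ 20 = 17
byte 7: (22 ⊕ 0f) ⊕ 74 = 2d ⊕ 74 = 59
byte 8: (2c ⊕ 26) ⊕ 68 = 0a ⊕ 68 = 62
byte 9: (c6 ⊕ 0a) ⊕ 65 = cc ⊕ 65 = a9

8a38faf3b1f5175962a9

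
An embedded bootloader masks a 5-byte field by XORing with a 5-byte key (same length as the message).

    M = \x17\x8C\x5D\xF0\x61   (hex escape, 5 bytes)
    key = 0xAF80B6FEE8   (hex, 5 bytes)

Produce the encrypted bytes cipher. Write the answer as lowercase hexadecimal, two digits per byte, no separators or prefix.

b80ceb0e89

byte 0: 17 XOR af = b8
byte 1: 8c XOR 80 = 0c
byte 2: 5d XOR b6 = eb
byte 3: f0 XOR fe = 0e
byte 4: 61 XOR e8 = 89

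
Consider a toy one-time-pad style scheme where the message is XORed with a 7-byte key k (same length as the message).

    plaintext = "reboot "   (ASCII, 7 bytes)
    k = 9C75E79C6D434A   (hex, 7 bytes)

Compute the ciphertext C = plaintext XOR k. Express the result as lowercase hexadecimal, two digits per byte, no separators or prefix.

01110010 ⊕ 10011100 = 11101110
01100101 ⊕ 01110101 = 00010000
01100010 ⊕ 11100111 = 10000101
01101111 ⊕ 10011100 = 11110011
01101111 ⊕ 01101101 = 00000010
01110100 ⊕ 01000011 = 00110111
00100000 ⊕ 01001010 = 01101010

ee1085f302376a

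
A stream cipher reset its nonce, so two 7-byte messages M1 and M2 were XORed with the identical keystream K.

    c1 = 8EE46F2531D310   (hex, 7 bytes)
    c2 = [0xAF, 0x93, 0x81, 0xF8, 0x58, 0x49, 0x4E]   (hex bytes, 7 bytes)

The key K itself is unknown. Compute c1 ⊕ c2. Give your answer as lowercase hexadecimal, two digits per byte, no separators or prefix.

c1 ⊕ c2 = (M1 ⊕ K) ⊕ (M2 ⊕ K) = M1 ⊕ M2 — the shared key cancels under XOR.
8e xor af = 21
e4 xor 93 = 77
6f xor 81 = ee
25 xor f8 = dd
31 xor 58 = 69
d3 xor 49 = 9a
10 xor 4e = 5e

2177eedd699a5e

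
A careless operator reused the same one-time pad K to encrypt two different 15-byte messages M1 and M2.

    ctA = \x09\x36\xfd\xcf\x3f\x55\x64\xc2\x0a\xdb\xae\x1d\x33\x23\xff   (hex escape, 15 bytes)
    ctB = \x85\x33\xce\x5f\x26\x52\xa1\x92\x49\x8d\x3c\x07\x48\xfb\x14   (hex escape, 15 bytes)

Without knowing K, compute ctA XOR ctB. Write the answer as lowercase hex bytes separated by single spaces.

8c 05 33 90 19 07 c5 50 43 56 92 1a 7b d8 eb

ctA ⊕ ctB = (M1 ⊕ K) ⊕ (M2 ⊕ K) = M1 ⊕ M2 — the shared key cancels under XOR.
00001001 XOR 10000101 = 10001100
00110110 XOR 00110011 = 00000101
11111101 XOR 11001110 = 00110011
11001111 XOR 01011111 = 10010000
00111111 XOR 00100110 = 00011001
01010101 XOR 01010010 = 00000111
01100100 XOR 10100001 = 11000101
11000010 XOR 10010010 = 01010000
00001010 XOR 01001001 = 01000011
11011011 XOR 10001101 = 01010110
10101110 XOR 00111100 = 10010010
00011101 XOR 00000111 = 00011010
00110011 XOR 01001000 = 01111011
00100011 XOR 11111011 = 11011000
11111111 XOR 00010100 = 11101011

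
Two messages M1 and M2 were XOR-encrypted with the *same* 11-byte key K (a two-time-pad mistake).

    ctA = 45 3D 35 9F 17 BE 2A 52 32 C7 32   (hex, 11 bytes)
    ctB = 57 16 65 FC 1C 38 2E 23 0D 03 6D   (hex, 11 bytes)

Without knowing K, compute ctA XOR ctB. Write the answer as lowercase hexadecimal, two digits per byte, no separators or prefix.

122b50630b8604713fc45f

ctA ⊕ ctB = (M1 ⊕ K) ⊕ (M2 ⊕ K) = M1 ⊕ M2 — the shared key cancels under XOR.
45 XOR 57 = 12
3d XOR 16 = 2b
35 XOR 65 = 50
9f XOR fc = 63
17 XOR 1c = 0b
be XOR 38 = 86
2a XOR 2e = 04
52 XOR 23 = 71
32 XOR 0d = 3f
c7 XOR 03 = c4
32 XOR 6d = 5f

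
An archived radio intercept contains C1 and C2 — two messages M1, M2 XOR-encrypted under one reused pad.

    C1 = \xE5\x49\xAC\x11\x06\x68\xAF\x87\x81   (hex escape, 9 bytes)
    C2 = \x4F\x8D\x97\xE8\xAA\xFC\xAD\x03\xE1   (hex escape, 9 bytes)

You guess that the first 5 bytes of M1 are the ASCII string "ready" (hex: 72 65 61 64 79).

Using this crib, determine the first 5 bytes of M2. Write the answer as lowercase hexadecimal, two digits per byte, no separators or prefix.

First, C1 ⊕ C2 = (M1 ⊕ K) ⊕ (M2 ⊕ K) = M1 ⊕ M2, so the key drops out. Then M2 = (M1 ⊕ M2) ⊕ M1 over the first 5 bytes.
byte 0: (e5 ^ 4f) ^ 72 = aa ^ 72 = d8
byte 1: (49 ^ 8d) ^ 65 = c4 ^ 65 = a1
byte 2: (ac ^ 97) ^ 61 = 3b ^ 61 = 5a
byte 3: (11 ^ e8) ^ 64 = f9 ^ 64 = 9d
byte 4: (06 ^ aa) ^ 79 = ac ^ 79 = d5

d8a15a9dd5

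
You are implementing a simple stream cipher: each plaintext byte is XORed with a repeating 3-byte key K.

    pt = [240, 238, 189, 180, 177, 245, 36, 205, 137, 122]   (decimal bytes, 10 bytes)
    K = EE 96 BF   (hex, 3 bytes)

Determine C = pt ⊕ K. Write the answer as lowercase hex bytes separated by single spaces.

1e 78 02 5a 27 4a ca 5b 36 94

The 3-byte key repeats, so the effective keystream is ee 96 bf ee 96 bf ee 96 bf ee.
byte 0: f0 xor ee = 1e
byte 1: ee xor 96 = 78
byte 2: bd xor bf = 02
byte 3: b4 xor ee = 5a
byte 4: b1 xor 96 = 27
byte 5: f5 xor bf = 4a
byte 6: 24 xor ee = ca
byte 7: cd xor 96 = 5b
byte 8: 89 xor bf = 36
byte 9: 7a xor ee = 94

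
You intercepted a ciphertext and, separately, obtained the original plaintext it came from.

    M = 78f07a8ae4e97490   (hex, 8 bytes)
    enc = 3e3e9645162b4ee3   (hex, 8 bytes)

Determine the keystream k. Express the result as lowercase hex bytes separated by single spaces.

Since enc = M ⊕ k, XORing both sides with M gives k = M ⊕ enc.
78 ⊕ 3e = 46
f0 ⊕ 3e = ce
7a ⊕ 96 = ec
8a ⊕ 45 = cf
e4 ⊕ 16 = f2
e9 ⊕ 2b = c2
74 ⊕ 4e = 3a
90 ⊕ e3 = 73

46 ce ec cf f2 c2 3a 73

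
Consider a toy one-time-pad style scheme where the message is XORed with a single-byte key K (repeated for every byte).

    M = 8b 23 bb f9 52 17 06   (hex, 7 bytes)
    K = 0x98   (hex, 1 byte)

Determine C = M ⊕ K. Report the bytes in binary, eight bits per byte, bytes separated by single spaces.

00010011 10111011 00100011 01100001 11001010 10001111 10011110

The 1-byte key repeats, so the effective keystream is 98 98 98 98 98 98 98.
byte 0: 10001011 ⊕ 10011000 = 00010011
byte 1: 00100011 ⊕ 10011000 = 10111011
byte 2: 10111011 ⊕ 10011000 = 00100011
byte 3: 11111001 ⊕ 10011000 = 01100001
byte 4: 01010010 ⊕ 10011000 = 11001010
byte 5: 00010111 ⊕ 10011000 = 10001111
byte 6: 00000110 ⊕ 10011000 = 10011110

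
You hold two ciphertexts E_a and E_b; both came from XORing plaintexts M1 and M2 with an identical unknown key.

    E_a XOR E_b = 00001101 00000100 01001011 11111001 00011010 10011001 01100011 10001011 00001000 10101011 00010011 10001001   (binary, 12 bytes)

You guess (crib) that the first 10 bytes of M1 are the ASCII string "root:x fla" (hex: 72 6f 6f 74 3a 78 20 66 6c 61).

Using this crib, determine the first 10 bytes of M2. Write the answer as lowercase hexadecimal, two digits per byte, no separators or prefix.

7f6b248d20e143ed64ca

Since E_a ⊕ E_b = M1 ⊕ M2, XORing with the guessed M1 bytes yields the corresponding M2 bytes: M2 = (E_a ⊕ E_b) ⊕ M1.
byte 0: 0d ⊕ 72 = 7f
byte 1: 04 ⊕ 6f = 6b
byte 2: 4b ⊕ 6f = 24
byte 3: f9 ⊕ 74 = 8d
byte 4: 1a ⊕ 3a = 20
byte 5: 99 ⊕ 78 = e1
byte 6: 63 ⊕ 20 = 43
byte 7: 8b ⊕ 66 = ed
byte 8: 08 ⊕ 6c = 64
byte 9: ab ⊕ 61 = ca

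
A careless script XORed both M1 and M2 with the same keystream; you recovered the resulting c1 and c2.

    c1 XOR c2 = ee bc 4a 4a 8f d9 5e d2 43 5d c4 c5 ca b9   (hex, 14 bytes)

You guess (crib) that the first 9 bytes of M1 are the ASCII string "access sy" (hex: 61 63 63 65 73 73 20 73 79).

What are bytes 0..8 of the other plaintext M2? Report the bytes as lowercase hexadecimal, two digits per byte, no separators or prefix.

8fdf292ffcaa7ea13a

Since c1 ⊕ c2 = M1 ⊕ M2, XORing with the guessed M1 bytes yields the corresponding M2 bytes: M2 = (c1 ⊕ c2) ⊕ M1.
byte 0: ee ^ 61 = 8f
byte 1: bc ^ 63 = df
byte 2: 4a ^ 63 = 29
byte 3: 4a ^ 65 = 2f
byte 4: 8f ^ 73 = fc
byte 5: d9 ^ 73 = aa
byte 6: 5e ^ 20 = 7e
byte 7: d2 ^ 73 = a1
byte 8: 43 ^ 79 = 3a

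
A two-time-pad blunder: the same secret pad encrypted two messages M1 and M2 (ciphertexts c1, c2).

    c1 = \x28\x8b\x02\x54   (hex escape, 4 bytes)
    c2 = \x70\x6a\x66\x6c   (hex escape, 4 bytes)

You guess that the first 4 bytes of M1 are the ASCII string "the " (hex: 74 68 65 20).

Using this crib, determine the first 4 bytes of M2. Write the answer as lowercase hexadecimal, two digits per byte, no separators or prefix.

2c890118

First, c1 ⊕ c2 = (M1 ⊕ K) ⊕ (M2 ⊕ K) = M1 ⊕ M2, so the key drops out. Then M2 = (M1 ⊕ M2) ⊕ M1 over the first 4 bytes.
byte 0: (28 ^ 70) ^ 74 = 58 ^ 74 = 2c
byte 1: (8b ^ 6a) ^ 68 = e1 ^ 68 = 89
byte 2: (02 ^ 66) ^ 65 = 64 ^ 65 = 01
byte 3: (54 ^ 6c) ^ 20 = 38 ^ 20 = 18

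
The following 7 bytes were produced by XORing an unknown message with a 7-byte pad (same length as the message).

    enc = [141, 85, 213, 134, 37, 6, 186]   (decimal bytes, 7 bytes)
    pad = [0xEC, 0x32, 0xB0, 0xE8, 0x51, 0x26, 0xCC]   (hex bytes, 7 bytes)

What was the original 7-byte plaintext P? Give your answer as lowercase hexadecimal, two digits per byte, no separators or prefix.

6167656e742076

XOR is its own inverse, so applying the key byte-wise gives the result directly.
byte 0: 10001101 xor 11101100 = 01100001
byte 1: 01010101 xor 00110010 = 01100111
byte 2: 11010101 xor 10110000 = 01100101
byte 3: 10000110 xor 11101000 = 01101110
byte 4: 00100101 xor 01010001 = 01110100
byte 5: 00000110 xor 00100110 = 00100000
byte 6: 10111010 xor 11001100 = 01110110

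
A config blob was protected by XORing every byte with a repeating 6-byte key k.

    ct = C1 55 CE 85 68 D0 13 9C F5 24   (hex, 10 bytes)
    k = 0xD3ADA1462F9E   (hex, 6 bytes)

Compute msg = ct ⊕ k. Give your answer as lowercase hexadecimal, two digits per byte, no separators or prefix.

The 6-byte key repeats, so the effective keystream is d3 ad a1 46 2f 9e d3 ad a1 46.
byte 0: c1 XOR d3 = 12
byte 1: 55 XOR ad = f8
byte 2: ce XOR a1 = 6f
byte 3: 85 XOR 46 = c3
byte 4: 68 XOR 2f = 47
byte 5: d0 XOR 9e = 4e
byte 6: 13 XOR d3 = c0
byte 7: 9c XOR ad = 31
byte 8: f5 XOR a1 = 54
byte 9: 24 XOR 46 = 62

12f86fc3474ec0315462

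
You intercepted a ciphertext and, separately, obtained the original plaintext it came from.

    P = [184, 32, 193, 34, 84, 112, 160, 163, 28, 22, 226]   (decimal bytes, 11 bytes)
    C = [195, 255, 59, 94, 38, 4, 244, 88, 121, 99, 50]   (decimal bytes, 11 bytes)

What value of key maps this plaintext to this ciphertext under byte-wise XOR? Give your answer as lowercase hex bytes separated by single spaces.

Since C = P ⊕ key, XORing both sides with P gives key = P ⊕ C.
b8 XOR c3 = 7b
20 XOR ff = df
c1 XOR 3b = fa
22 XOR 5e = 7c
54 XOR 26 = 72
70 XOR 04 = 74
a0 XOR f4 = 54
a3 XOR 58 = fb
1c XOR 79 = 65
16 XOR 63 = 75
e2 XOR 32 = d0

7b df fa 7c 72 74 54 fb 65 75 d0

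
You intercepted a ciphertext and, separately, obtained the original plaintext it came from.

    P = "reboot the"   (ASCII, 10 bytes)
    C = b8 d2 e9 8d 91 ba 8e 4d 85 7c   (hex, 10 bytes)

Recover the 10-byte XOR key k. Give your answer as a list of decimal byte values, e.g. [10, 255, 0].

Since C = P ⊕ k, XORing both sides with P gives k = P ⊕ C.
01110010 XOR 10111000 = 11001010
01100101 XOR 11010010 = 10110111
01100010 XOR 11101001 = 10001011
01101111 XOR 10001101 = 11100010
01101111 XOR 10010001 = 11111110
01110100 XOR 10111010 = 11001110
00100000 XOR 10001110 = 10101110
01110100 XOR 01001101 = 00111001
01101000 XOR 10000101 = 11101101
01100101 XOR 01111100 = 00011001

[202, 183, 139, 226, 254, 206, 174, 57, 237, 25]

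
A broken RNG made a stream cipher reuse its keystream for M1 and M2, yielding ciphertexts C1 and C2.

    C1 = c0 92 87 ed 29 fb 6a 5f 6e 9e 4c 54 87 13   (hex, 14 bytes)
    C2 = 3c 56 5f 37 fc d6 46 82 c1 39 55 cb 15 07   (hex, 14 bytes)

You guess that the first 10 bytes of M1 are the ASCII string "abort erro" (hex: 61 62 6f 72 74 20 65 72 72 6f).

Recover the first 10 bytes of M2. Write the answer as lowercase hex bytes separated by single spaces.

9d a6 b7 a8 a1 0d 49 af dd c8

First, C1 ⊕ C2 = (M1 ⊕ K) ⊕ (M2 ⊕ K) = M1 ⊕ M2, so the key drops out. Then M2 = (M1 ⊕ M2) ⊕ M1 over the first 10 bytes.
byte 0: (c0 xor 3c) xor 61 = fc xor 61 = 9d
byte 1: (92 xor 56) xor 62 = c4 xor 62 = a6
byte 2: (87 xor 5f) xor 6f = d8 xor 6f = b7
byte 3: (ed xor 37) xor 72 = da xor 72 = a8
byte 4: (29 xor fc) xor 74 = d5 xor 74 = a1
byte 5: (fb xor d6) xor 20 = 2d xor 20 = 0d
byte 6: (6a xor 46) xor 65 = 2c xor 65 = 49
byte 7: (5f xor 82) xor 72 = dd xor 72 = af
byte 8: (6e xor c1) xor 72 = af xor 72 = dd
byte 9: (9e xor 39) xor 6f = a7 xor 6f = c8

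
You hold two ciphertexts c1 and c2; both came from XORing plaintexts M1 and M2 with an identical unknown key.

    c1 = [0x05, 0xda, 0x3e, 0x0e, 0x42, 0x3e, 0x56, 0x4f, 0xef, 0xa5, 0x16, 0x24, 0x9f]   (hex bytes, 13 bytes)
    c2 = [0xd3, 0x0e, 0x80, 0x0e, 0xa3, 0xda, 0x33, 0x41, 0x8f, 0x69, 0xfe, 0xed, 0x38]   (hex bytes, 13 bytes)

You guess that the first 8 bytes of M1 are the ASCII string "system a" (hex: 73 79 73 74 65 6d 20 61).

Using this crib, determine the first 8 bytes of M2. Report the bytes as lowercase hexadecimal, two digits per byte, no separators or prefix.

a5adcd748489456f

First, c1 ⊕ c2 = (M1 ⊕ K) ⊕ (M2 ⊕ K) = M1 ⊕ M2, so the key drops out. Then M2 = (M1 ⊕ M2) ⊕ M1 over the first 8 bytes.
byte 0: (05 ^ d3) ^ 73 = d6 ^ 73 = a5
byte 1: (da ^ 0e) ^ 79 = d4 ^ 79 = ad
byte 2: (3e ^ 80) ^ 73 = be ^ 73 = cd
byte 3: (0e ^ 0e) ^ 74 = 00 ^ 74 = 74
byte 4: (42 ^ a3) ^ 65 = e1 ^ 65 = 84
byte 5: (3e ^ da) ^ 6d = e4 ^ 6d = 89
byte 6: (56 ^ 33) ^ 20 = 65 ^ 20 = 45
byte 7: (4f ^ 41) ^ 61 = 0e ^ 61 = 6f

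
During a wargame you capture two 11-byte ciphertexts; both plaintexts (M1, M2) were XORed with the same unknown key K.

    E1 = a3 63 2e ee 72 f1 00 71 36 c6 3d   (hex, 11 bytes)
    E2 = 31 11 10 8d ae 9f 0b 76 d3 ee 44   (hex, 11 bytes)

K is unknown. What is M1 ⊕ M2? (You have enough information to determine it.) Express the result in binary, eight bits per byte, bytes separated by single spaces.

10010010 01110010 00111110 01100011 11011100 01101110 00001011 00000111 11100101 00101000 01111001

E1 ⊕ E2 = (M1 ⊕ K) ⊕ (M2 ⊕ K) = M1 ⊕ M2 — the shared key cancels under XOR.
byte 0: a3 xor 31 = 92
byte 1: 63 xor 11 = 72
byte 2: 2e xor 10 = 3e
byte 3: ee xor 8d = 63
byte 4: 72 xor ae = dc
byte 5: f1 xor 9f = 6e
byte 6: 00 xor 0b = 0b
byte 7: 71 xor 76 = 07
byte 8: 36 xor d3 = e5
byte 9: c6 xor ee = 28
byte 10: 3d xor 44 = 79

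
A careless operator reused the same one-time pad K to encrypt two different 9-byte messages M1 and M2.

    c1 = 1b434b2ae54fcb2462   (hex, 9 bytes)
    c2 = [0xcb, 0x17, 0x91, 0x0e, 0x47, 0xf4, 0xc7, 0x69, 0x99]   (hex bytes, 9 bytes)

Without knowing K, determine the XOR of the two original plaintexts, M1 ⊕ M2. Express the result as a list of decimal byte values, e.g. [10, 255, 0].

[208, 84, 218, 36, 162, 187, 12, 77, 251]

c1 ⊕ c2 = (M1 ⊕ K) ⊕ (M2 ⊕ K) = M1 ⊕ M2 — the shared key cancels under XOR.
00011011 xor 11001011 = 11010000
01000011 xor 00010111 = 01010100
01001011 xor 10010001 = 11011010
00101010 xor 00001110 = 00100100
11100101 xor 01000111 = 10100010
01001111 xor 11110100 = 10111011
11001011 xor 11000111 = 00001100
00100100 xor 01101001 = 01001101
01100010 xor 10011001 = 11111011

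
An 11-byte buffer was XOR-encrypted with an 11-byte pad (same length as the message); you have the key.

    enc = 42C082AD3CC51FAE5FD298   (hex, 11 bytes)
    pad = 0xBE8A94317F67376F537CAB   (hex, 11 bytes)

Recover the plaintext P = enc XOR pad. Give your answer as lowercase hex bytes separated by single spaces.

fc 4a 16 9c 43 a2 28 c1 0c ae 33

byte 0: 01000010 ^ 10111110 = 11111100
byte 1: 11000000 ^ 10001010 = 01001010
byte 2: 10000010 ^ 10010100 = 00010110
byte 3: 10101101 ^ 00110001 = 10011100
byte 4: 00111100 ^ 01111111 = 01000011
byte 5: 11000101 ^ 01100111 = 10100010
byte 6: 00011111 ^ 00110111 = 00101000
byte 7: 10101110 ^ 01101111 = 11000001
byte 8: 01011111 ^ 01010011 = 00001100
byte 9: 11010010 ^ 01111100 = 10101110
byte 10: 10011000 ^ 10101011 = 00110011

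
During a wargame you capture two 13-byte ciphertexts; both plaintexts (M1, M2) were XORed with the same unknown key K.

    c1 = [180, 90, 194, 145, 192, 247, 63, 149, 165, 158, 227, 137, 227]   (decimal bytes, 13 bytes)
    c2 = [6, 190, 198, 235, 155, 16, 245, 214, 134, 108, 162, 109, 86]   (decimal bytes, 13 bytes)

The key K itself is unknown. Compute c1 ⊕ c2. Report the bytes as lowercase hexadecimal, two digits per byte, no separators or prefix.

b2e4047a5be7ca4323f241e4b5

c1 ⊕ c2 = (M1 ⊕ K) ⊕ (M2 ⊕ K) = M1 ⊕ M2 — the shared key cancels under XOR.
byte 0: b4 XOR 06 = b2
byte 1: 5a XOR be = e4
byte 2: c2 XOR c6 = 04
byte 3: 91 XOR eb = 7a
byte 4: c0 XOR 9b = 5b
byte 5: f7 XOR 10 = e7
byte 6: 3f XOR f5 = ca
byte 7: 95 XOR d6 = 43
byte 8: a5 XOR 86 = 23
byte 9: 9e XOR 6c = f2
byte 10: e3 XOR a2 = 41
byte 11: 89 XOR 6d = e4
byte 12: e3 XOR 56 = b5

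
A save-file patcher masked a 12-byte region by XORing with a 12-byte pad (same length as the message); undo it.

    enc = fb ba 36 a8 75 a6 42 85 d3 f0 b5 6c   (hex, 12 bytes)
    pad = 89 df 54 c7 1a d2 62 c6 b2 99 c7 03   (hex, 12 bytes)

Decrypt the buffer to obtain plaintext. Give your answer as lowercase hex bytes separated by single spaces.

72 65 62 6f 6f 74 20 43 61 69 72 6f

XOR is its own inverse, so applying the key byte-wise gives the result directly.
11111011 xor 10001001 = 01110010
10111010 xor 11011111 = 01100101
00110110 xor 01010100 = 01100010
10101000 xor 11000111 = 01101111
01110101 xor 00011010 = 01101111
10100110 xor 11010010 = 01110100
01000010 xor 01100010 = 00100000
10000101 xor 11000110 = 01000011
11010011 xor 10110010 = 01100001
11110000 xor 10011001 = 01101001
10110101 xor 11000111 = 01110010
01101100 xor 00000011 = 01101111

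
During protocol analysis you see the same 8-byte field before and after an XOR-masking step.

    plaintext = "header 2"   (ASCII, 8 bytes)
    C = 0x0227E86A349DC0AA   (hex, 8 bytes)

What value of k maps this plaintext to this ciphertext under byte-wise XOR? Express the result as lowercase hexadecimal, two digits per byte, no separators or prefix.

Since C = plaintext ⊕ k, XORing both sides with plaintext gives k = plaintext ⊕ C.
01101000 ⊕ 00000010 = 01101010
01100101 ⊕ 00100111 = 01000010
01100001 ⊕ 11101000 = 10001001
01100100 ⊕ 01101010 = 00001110
01100101 ⊕ 00110100 = 01010001
01110010 ⊕ 10011101 = 11101111
00100000 ⊕ 11000000 = 11100000
00110010 ⊕ 10101010 = 10011000

6a42890e51efe098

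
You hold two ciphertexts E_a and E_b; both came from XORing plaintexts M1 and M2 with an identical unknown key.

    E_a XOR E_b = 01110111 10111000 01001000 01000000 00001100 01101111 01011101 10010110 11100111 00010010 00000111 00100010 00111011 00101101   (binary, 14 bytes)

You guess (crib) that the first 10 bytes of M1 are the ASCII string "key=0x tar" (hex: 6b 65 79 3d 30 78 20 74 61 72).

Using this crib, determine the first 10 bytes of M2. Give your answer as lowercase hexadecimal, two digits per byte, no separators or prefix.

Since E_a ⊕ E_b = M1 ⊕ M2, XORing with the guessed M1 bytes yields the corresponding M2 bytes: M2 = (E_a ⊕ E_b) ⊕ M1.
byte 0: 77 ⊕ 6b = 1c
byte 1: b8 ⊕ 65 = dd
byte 2: 48 ⊕ 79 = 31
byte 3: 40 ⊕ 3d = 7d
byte 4: 0c ⊕ 30 = 3c
byte 5: 6f ⊕ 78 = 17
byte 6: 5d ⊕ 20 = 7d
byte 7: 96 ⊕ 74 = e2
byte 8: e7 ⊕ 61 = 86
byte 9: 12 ⊕ 72 = 60

1cdd317d3c177de28660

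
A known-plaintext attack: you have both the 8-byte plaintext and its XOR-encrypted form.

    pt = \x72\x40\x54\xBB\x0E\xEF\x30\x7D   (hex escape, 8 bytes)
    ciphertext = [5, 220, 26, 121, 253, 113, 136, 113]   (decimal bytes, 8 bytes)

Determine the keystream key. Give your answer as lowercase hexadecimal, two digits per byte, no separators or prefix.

779c4ec2f39eb80c

Since ciphertext = pt ⊕ key, XORing both sides with pt gives key = pt ⊕ ciphertext.
byte 0: 72 XOR 05 = 77
byte 1: 40 XOR dc = 9c
byte 2: 54 XOR 1a = 4e
byte 3: bb XOR 79 = c2
byte 4: 0e XOR fd = f3
byte 5: ef XOR 71 = 9e
byte 6: 30 XOR 88 = b8
byte 7: 7d XOR 71 = 0c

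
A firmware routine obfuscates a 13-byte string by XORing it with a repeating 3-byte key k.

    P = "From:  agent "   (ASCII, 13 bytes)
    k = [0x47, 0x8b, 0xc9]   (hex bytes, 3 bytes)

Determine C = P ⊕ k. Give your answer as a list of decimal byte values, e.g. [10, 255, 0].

[1, 249, 166, 42, 177, 233, 103, 234, 174, 34, 229, 189, 103]

The 3-byte key repeats, so the effective keystream is 47 8b c9 47 8b c9 47 8b c9 47 8b c9 47.
byte 0: 46 ^ 47 = 01
byte 1: 72 ^ 8b = f9
byte 2: 6f ^ c9 = a6
byte 3: 6d ^ 47 = 2a
byte 4: 3a ^ 8b = b1
byte 5: 20 ^ c9 = e9
byte 6: 20 ^ 47 = 67
byte 7: 61 ^ 8b = ea
byte 8: 67 ^ c9 = ae
byte 9: 65 ^ 47 = 22
byte 10: 6e ^ 8b = e5
byte 11: 74 ^ c9 = bd
byte 12: 20 ^ 47 = 67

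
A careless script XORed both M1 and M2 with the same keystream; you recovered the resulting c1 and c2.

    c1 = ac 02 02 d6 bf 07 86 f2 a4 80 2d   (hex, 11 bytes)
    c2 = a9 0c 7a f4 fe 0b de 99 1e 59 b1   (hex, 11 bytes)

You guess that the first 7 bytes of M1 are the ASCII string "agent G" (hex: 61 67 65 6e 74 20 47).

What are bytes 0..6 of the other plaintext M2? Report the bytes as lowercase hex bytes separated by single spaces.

64 69 1d 4c 35 2c 1f

First, c1 ⊕ c2 = (M1 ⊕ K) ⊕ (M2 ⊕ K) = M1 ⊕ M2, so the key drops out. Then M2 = (M1 ⊕ M2) ⊕ M1 over the first 7 bytes.
byte 0: (ac ^ a9) ^ 61 = 05 ^ 61 = 64
byte 1: (02 ^ 0c) ^ 67 = 0e ^ 67 = 69
byte 2: (02 ^ 7a) ^ 65 = 78 ^ 65 = 1d
byte 3: (d6 ^ f4) ^ 6e = 22 ^ 6e = 4c
byte 4: (bf ^ fe) ^ 74 = 41 ^ 74 = 35
byte 5: (07 ^ 0b) ^ 20 = 0c ^ 20 = 2c
byte 6: (86 ^ de) ^ 47 = 58 ^ 47 = 1f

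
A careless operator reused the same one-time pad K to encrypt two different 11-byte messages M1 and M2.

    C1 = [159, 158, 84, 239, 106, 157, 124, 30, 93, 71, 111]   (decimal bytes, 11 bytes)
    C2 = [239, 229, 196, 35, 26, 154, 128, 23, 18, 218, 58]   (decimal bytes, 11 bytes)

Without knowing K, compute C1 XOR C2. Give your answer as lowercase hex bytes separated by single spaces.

C1 ⊕ C2 = (M1 ⊕ K) ⊕ (M2 ⊕ K) = M1 ⊕ M2 — the shared key cancels under XOR.
byte 0: 10011111 ⊕ 11101111 = 01110000
byte 1: 10011110 ⊕ 11100101 = 01111011
byte 2: 01010100 ⊕ 11000100 = 10010000
byte 3: 11101111 ⊕ 00100011 = 11001100
byte 4: 01101010 ⊕ 00011010 = 01110000
byte 5: 10011101 ⊕ 10011010 = 00000111
byte 6: 01111100 ⊕ 10000000 = 11111100
byte 7: 00011110 ⊕ 00010111 = 00001001
byte 8: 01011101 ⊕ 00010010 = 01001111
byte 9: 01000111 ⊕ 11011010 = 10011101
byte 10: 01101111 ⊕ 00111010 = 01010101

70 7b 90 cc 70 07 fc 09 4f 9d 55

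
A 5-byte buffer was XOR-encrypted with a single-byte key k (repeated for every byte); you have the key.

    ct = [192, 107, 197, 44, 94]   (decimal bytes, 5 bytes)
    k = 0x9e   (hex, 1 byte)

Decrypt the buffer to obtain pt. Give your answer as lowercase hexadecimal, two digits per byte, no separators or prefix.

5ef55bb2c0

The 1-byte key repeats, so the effective keystream is 9e 9e 9e 9e 9e.
byte 0: 192 XOR 158 =  94
byte 1: 107 XOR 158 = 245
byte 2: 197 XOR 158 =  91
byte 3:  44 XOR 158 = 178
byte 4:  94 XOR 158 = 192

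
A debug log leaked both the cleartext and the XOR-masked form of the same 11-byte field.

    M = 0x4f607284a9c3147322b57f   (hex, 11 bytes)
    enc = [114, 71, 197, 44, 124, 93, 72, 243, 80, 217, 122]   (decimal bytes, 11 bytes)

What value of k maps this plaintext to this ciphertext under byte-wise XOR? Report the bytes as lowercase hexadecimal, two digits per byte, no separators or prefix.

3d27b7a8d59e5c80726c05

Since enc = M ⊕ k, XORing both sides with M gives k = M ⊕ enc.
byte 0: 4f ^ 72 = 3d
byte 1: 60 ^ 47 = 27
byte 2: 72 ^ c5 = b7
byte 3: 84 ^ 2c = a8
byte 4: a9 ^ 7c = d5
byte 5: c3 ^ 5d = 9e
byte 6: 14 ^ 48 = 5c
byte 7: 73 ^ f3 = 80
byte 8: 22 ^ 50 = 72
byte 9: b5 ^ d9 = 6c
byte 10: 7f ^ 7a = 05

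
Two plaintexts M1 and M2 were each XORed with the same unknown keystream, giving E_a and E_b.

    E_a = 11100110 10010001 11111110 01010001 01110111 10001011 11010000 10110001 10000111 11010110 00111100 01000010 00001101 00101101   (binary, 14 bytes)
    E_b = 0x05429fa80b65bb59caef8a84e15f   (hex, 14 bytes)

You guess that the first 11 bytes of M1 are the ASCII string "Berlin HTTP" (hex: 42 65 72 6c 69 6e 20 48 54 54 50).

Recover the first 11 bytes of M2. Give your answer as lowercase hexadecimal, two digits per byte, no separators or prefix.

a1b6139515804ba0196de6

First, E_a ⊕ E_b = (M1 ⊕ K) ⊕ (M2 ⊕ K) = M1 ⊕ M2, so the key drops out. Then M2 = (M1 ⊕ M2) ⊕ M1 over the first 11 bytes.
byte 0: (e6 ^ 05) ^ 42 = e3 ^ 42 = a1
byte 1: (91 ^ 42) ^ 65 = d3 ^ 65 = b6
byte 2: (fe ^ 9f) ^ 72 = 61 ^ 72 = 13
byte 3: (51 ^ a8) ^ 6c = f9 ^ 6c = 95
byte 4: (77 ^ 0b) ^ 69 = 7c ^ 69 = 15
byte 5: (8b ^ 65) ^ 6e = ee ^ 6e = 80
byte 6: (d0 ^ bb) ^ 20 = 6b ^ 20 = 4b
byte 7: (b1 ^ 59) ^ 48 = e8 ^ 48 = a0
byte 8: (87 ^ ca) ^ 54 = 4d ^ 54 = 19
byte 9: (d6 ^ ef) ^ 54 = 39 ^ 54 = 6d
byte 10: (3c ^ 8a) ^ 50 = b6 ^ 50 = e6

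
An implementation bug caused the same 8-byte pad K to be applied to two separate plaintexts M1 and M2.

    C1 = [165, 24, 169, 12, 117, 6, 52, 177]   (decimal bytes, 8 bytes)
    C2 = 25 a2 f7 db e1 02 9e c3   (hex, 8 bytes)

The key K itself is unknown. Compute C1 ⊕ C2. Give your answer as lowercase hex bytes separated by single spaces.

C1 ⊕ C2 = (M1 ⊕ K) ⊕ (M2 ⊕ K) = M1 ⊕ M2 — the shared key cancels under XOR.
a5 XOR 25 = 80
18 XOR a2 = ba
a9 XOR f7 = 5e
0c XOR db = d7
75 XOR e1 = 94
06 XOR 02 = 04
34 XOR 9e = aa
b1 XOR c3 = 72

80 ba 5e d7 94 04 aa 72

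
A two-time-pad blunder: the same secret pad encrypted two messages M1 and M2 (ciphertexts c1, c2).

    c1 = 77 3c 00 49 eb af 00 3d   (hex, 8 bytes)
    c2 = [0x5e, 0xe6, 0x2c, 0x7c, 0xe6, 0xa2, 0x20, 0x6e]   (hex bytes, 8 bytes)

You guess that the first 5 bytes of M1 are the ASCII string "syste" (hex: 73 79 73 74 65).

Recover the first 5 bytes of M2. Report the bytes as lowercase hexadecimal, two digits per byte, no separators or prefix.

5aa35f4168

First, c1 ⊕ c2 = (M1 ⊕ K) ⊕ (M2 ⊕ K) = M1 ⊕ M2, so the key drops out. Then M2 = (M1 ⊕ M2) ⊕ M1 over the first 5 bytes.
byte 0: (77 XOR 5e) XOR 73 = 29 XOR 73 = 5a
byte 1: (3c XOR e6) XOR 79 = da XOR 79 = a3
byte 2: (00 XOR 2c) XOR 73 = 2c XOR 73 = 5f
byte 3: (49 XOR 7c) XOR 74 = 35 XOR 74 = 41
byte 4: (eb XOR e6) XOR 65 = 0d XOR 65 = 68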